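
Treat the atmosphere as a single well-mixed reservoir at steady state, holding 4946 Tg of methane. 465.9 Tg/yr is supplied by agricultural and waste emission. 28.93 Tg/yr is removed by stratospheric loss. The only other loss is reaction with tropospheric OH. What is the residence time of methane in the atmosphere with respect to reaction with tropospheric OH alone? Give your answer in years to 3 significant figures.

At steady state ΣF_in = ΣF_out.
ΣF_in = 465.90 Tg/yr.
Reaction with tropospheric OH flux = ΣF_in − (28.93) = 465.90 − 28.93 = 437.0 Tg/yr.
τ = M / F = 4946 / 437.0 = 11.32 yr.

11.3 yr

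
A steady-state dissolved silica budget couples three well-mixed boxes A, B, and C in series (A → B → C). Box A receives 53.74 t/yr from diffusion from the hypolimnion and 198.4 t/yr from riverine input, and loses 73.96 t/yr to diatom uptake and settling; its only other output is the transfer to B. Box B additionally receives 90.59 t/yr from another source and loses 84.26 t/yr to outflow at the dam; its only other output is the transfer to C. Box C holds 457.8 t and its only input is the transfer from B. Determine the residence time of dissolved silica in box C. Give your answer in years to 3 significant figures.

2.48 yr

Box A: F(A→B) = (53.74 + 198.4) − 73.96 = 178.18 t/yr.
Box B: F(B→C) = (178.18 + 90.59) − 84.26 = 184.51 t/yr.
Box C throughput = its input = 184.51 t/yr; τ = 457.8 / 184.51 = 2.481 yr.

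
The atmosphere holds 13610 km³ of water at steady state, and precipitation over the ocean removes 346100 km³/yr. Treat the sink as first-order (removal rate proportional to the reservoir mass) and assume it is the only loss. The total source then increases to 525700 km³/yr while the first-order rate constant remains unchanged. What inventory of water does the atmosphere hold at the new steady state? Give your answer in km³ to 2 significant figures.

21000 km³

Rate constant k = F/M = 346100 / 13610 = 25.43 yr⁻¹.
At the new steady state, source = k·M_new ⇒ M_new = 525700 / 25.43 = 20670 km³.
(Equivalently M_new = M × F_new/F_old = 13610 × 525700/346100.)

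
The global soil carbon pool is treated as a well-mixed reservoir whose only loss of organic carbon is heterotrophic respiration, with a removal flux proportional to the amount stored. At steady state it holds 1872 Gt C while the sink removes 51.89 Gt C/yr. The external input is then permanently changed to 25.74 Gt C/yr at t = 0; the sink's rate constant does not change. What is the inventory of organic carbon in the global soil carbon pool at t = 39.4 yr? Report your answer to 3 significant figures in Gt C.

The sink rate constant is k = F₀/M₀ = 51.89/1872 = 0.02772 yr⁻¹.
Solving dM/dt = F₁ − kM with M(0) = M₀ gives M(t) = F₁/k + (M₀ − F₁/k)·e^(−kt).
F₁/k = 25.74/0.02772 = 928.60 Gt C; kt = 0.02772 × 39.4 = 1.092, e^(−kt) = 0.3355.
M(39.4) = 928.60 + (1872 − 928.60) × 0.3355 = 928.60 + 316.5 = 1245.1 Gt C.

1250 Gt C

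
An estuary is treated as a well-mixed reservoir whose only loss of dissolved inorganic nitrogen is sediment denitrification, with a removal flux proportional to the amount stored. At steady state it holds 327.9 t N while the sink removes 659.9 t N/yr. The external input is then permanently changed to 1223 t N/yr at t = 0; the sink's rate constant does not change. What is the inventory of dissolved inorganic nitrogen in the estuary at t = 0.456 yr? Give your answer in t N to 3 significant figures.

τ = M₀/F₀ = 327.9/659.9 = 0.4969 yr; rate constant k = 1/τ.
New steady state M_∞ = F₁/k = F₁·τ = 1223 × 0.4969 = 607.70 t N.
M(t) = M_∞ + (M₀ − M_∞)·e^(−t/τ); t/τ = 0.456/0.4969 = 0.9177, so e^(−t/τ) = 0.3994.
M(t) = 607.70 − 279.8 × 0.3994 = 495.94 t N.

496 t N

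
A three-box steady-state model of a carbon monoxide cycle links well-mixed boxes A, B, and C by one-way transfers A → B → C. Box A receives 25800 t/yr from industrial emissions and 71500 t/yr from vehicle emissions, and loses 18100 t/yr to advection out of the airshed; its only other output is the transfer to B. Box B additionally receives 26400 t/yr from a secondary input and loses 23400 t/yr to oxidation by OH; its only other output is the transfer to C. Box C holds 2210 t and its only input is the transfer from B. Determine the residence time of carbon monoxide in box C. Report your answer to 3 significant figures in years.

Box A: F(A→B) = (25800 + 71500) − 18100 = 79200 t/yr.
Box B: F(B→C) = (79200 + 26400) − 23400 = 82200 t/yr.
Box C throughput = its input = 82200 t/yr; τ = 2210 / 82200 = 0.02689 yr.

0.0269 yr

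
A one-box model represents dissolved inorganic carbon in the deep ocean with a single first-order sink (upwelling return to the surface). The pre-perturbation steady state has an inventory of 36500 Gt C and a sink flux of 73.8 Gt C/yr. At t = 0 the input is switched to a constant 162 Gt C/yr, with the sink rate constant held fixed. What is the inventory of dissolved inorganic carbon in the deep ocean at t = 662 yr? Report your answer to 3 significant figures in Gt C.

68700 Gt C

The sink rate constant is k = F₀/M₀ = 73.8/36500 = 0.002022 yr⁻¹.
Solving dM/dt = F₁ − kM with M(0) = M₀ gives M(t) = F₁/k + (M₀ − F₁/k)·e^(−kt).
F₁/k = 162/0.002022 = 80122 Gt C; kt = 0.002022 × 662 = 1.339, e^(−kt) = 0.2622.
M(662) = 80122 + (36500 − 80122) × 0.2622 = 80122 − 11440 = 68683 Gt C.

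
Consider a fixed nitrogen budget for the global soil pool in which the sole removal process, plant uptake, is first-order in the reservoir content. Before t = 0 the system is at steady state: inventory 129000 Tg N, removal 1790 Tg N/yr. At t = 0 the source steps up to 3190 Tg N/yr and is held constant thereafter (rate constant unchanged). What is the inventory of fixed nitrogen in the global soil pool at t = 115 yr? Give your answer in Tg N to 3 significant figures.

The sink rate constant is k = F₀/M₀ = 1790/129000 = 0.01388 yr⁻¹.
Solving dM/dt = F₁ − kM with M(0) = M₀ gives M(t) = F₁/k + (M₀ − F₁/k)·e^(−kt).
F₁/k = 3190/0.01388 = 229890 Tg N; kt = 0.01388 × 115 = 1.596, e^(−kt) = 0.2028.
M(115) = 229890 + (129000 − 229890) × 0.2028 = 229890 − 20460 = 209440 Tg N.

209000 Tg N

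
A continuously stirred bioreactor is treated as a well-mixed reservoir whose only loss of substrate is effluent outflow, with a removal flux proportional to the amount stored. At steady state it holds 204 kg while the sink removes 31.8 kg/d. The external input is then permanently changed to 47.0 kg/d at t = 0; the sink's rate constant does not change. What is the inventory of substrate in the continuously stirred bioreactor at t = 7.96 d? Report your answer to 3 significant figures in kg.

Residence time τ = M₀/F₀ = 6.415 d. The eventual steady state is M_∞ = M₀·(F₁/F₀) = 204 × 47.0/31.8 = 301.51 kg.
The anomaly ΔM(t) = M(t) − M_∞ decays as ΔM₀·e^(−t/τ) with ΔM₀ = 204 − 301.51 = −97.51 kg.
At t = 7.96 d, e^(−t/τ) = e^(−1.241) = 0.2891, so ΔM = −28.19 kg and M = 301.51 − 28.19 = 273.31 kg.

273 kg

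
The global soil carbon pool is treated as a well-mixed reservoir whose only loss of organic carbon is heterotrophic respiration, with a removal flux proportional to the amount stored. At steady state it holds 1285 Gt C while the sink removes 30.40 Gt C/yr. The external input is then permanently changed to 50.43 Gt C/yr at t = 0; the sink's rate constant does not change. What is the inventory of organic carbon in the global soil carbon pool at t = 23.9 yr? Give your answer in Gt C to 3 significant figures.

τ = M₀/F₀ = 1285/30.40 = 42.27 yr; rate constant k = 1/τ.
New steady state M_∞ = F₁/k = F₁·τ = 50.43 × 42.27 = 2131.7 Gt C.
M(t) = M_∞ + (M₀ − M_∞)·e^(−t/τ); t/τ = 23.9/42.27 = 0.5654, so e^(−t/τ) = 0.5681.
M(t) = 2131.7 − 846.7 × 0.5681 = 1650.7 Gt C.

1650 Gt C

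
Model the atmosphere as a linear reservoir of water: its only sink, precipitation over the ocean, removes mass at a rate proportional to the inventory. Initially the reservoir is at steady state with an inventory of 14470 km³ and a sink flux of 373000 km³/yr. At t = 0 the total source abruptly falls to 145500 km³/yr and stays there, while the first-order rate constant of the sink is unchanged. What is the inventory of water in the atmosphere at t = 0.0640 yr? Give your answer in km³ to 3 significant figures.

7340 km³

τ = M₀/F₀ = 14470/373000 = 0.03879 yr; rate constant k = 1/τ.
New steady state M_∞ = F₁/k = F₁·τ = 145500 × 0.03879 = 5644.5 km³.
M(t) = M_∞ + (M₀ − M_∞)·e^(−t/τ); t/τ = 0.0640/0.03879 = 1.650, so e^(−t/τ) = 0.1921.
M(t) = 5644.5 + 8826 × 0.1921 = 7339.8 km³.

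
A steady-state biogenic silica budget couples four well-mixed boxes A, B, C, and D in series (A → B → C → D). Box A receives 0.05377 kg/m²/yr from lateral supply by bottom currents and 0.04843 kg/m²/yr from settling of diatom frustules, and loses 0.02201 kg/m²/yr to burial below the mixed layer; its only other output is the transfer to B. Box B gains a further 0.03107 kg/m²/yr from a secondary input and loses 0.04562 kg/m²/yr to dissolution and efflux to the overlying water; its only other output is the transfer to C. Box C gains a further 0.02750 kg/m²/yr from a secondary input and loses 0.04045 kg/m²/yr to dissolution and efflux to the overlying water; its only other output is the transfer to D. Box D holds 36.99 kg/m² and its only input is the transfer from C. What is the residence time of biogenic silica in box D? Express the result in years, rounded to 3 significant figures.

Box A: F(A→B) = (0.05377 + 0.04843) − 0.02201 = 0.080190 kg/m²/yr.
Box B: F(B→C) = (0.080190 + 0.03107) − 0.04562 = 0.065640 kg/m²/yr.
Box C: F(C→D) = (0.065640 + 0.02750) − 0.04045 = 0.052690 kg/m²/yr.
Box D throughput = its input = 0.052690 kg/m²/yr; τ = 36.99 / 0.052690 = 702.0 yr.

702 yr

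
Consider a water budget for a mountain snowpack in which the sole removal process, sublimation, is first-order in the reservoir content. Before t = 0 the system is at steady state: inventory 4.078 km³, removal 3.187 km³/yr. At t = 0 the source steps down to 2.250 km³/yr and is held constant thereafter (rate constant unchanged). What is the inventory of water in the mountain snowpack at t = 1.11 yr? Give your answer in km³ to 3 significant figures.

3.38 km³

The sink rate constant is k = F₀/M₀ = 3.187/4.078 = 0.7815 yr⁻¹.
Solving dM/dt = F₁ − kM with M(0) = M₀ gives M(t) = F₁/k + (M₀ − F₁/k)·e^(−kt).
F₁/k = 2.250/0.7815 = 2.8790 km³; kt = 0.7815 × 1.11 = 0.8675, e^(−kt) = 0.4200.
M(1.11) = 2.8790 + (4.078 − 2.8790) × 0.4200 = 2.8790 + 0.5036 = 3.3826 km³.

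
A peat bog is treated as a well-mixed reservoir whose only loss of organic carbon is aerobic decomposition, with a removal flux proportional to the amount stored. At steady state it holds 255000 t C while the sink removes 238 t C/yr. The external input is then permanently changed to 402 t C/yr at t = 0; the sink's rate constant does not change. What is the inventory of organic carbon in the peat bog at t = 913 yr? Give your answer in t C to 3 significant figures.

The sink rate constant is k = F₀/M₀ = 238/255000 = 0.0009333 yr⁻¹.
Solving dM/dt = F₁ − kM with M(0) = M₀ gives M(t) = F₁/k + (M₀ − F₁/k)·e^(−kt).
F₁/k = 402/0.0009333 = 430710 t C; kt = 0.0009333 × 913 = 0.8521, e^(−kt) = 0.4265.
M(913) = 430710 + (255000 − 430710) × 0.4265 = 430710 − 74940 = 355770 t C.

356000 t C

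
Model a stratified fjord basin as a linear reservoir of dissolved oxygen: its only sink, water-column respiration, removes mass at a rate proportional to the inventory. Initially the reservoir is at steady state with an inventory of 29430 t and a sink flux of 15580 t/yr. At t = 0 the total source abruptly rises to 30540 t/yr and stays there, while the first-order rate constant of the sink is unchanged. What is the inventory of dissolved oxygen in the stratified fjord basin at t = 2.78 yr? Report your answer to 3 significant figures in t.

The sink rate constant is k = F₀/M₀ = 15580/29430 = 0.5294 yr⁻¹.
Solving dM/dt = F₁ − kM with M(0) = M₀ gives M(t) = F₁/k + (M₀ − F₁/k)·e^(−kt).
F₁/k = 30540/0.5294 = 57689 t; kt = 0.5294 × 2.78 = 1.472, e^(−kt) = 0.2295.
M(2.78) = 57689 + (29430 − 57689) × 0.2295 = 57689 − 6486 = 51203 t.

51200 t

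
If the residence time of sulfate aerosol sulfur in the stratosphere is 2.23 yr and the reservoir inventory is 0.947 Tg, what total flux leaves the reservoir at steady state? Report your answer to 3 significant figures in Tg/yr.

F = M / τ = 0.947 / 2.23 = 0.4247 Tg/yr.

0.425 Tg/yr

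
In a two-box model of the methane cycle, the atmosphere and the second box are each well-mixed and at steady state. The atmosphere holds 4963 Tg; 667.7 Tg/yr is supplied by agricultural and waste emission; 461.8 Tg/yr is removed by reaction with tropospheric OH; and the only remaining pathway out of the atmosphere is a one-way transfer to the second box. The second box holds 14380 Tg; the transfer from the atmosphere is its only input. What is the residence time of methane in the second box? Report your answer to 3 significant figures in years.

Balance the atmosphere: ΣF_in = 667.70 Tg/yr.
Transfer to the second box = ΣF_in − (461.8) = 205.90 Tg/yr.
At steady state the output of the second box equals its input, 205.90 Tg/yr.
τ = M / F = 14380 / 205.90 = 69.84 yr.

69.8 yr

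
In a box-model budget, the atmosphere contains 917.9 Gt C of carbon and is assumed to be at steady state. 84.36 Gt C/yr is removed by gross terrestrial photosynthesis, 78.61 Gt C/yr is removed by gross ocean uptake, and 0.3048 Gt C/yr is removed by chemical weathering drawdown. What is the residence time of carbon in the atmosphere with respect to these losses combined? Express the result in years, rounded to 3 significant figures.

Total removal = 84.36 + 78.61 + 0.3048 = 163.27 Gt C/yr.
τ = M / ΣF_out = 917.9 / 163.27 = 5.622 yr.

5.62 yr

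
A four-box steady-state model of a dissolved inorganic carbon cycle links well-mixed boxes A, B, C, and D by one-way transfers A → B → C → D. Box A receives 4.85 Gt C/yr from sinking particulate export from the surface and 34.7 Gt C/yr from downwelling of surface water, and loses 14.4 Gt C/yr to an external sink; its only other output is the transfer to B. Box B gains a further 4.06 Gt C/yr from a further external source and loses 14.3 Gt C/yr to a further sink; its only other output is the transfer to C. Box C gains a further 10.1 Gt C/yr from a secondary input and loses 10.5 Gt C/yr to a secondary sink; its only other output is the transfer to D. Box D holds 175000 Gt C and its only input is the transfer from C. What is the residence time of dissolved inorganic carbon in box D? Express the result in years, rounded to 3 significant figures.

Box A: F(A→B) = (4.85 + 34.7) − 14.4 = 25.150 Gt C/yr.
Box B: F(B→C) = (25.150 + 4.06) − 14.3 = 14.910 Gt C/yr.
Box C: F(C→D) = (14.910 + 10.1) − 10.5 = 14.510 Gt C/yr.
Box D throughput = its input = 14.510 Gt C/yr; τ = 175000 / 14.510 = 12060 yr.

12100 yr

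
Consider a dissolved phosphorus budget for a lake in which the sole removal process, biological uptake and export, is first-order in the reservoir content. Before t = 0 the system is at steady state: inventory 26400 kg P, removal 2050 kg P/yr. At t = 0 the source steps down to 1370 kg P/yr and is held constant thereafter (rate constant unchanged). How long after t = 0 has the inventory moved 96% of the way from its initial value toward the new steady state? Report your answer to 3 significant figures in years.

41.5 yr

τ = M₀/F₀ = 26400/2050 = 12.88 yr.
The remaining gap fraction is e^(−t/τ); 96% covered ⇒ e^(−t/τ) = 0.0400.
t = −τ ln(0.0400) = 12.88 × 3.219 = 41.45 yr.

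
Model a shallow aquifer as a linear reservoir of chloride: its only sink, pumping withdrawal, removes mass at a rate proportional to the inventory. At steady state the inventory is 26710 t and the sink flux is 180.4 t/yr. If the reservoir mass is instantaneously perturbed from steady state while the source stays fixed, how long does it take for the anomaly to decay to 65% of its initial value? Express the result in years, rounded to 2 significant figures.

64 yr

For a linear reservoir the anomaly decays as exp(−t/τ) with τ = M/F = 26710/180.4 = 148.1 yr.
exp(−t/τ) = 0.65 ⇒ t = −τ ln(0.65) = 148.1 × 0.4308 = 63.78 yr.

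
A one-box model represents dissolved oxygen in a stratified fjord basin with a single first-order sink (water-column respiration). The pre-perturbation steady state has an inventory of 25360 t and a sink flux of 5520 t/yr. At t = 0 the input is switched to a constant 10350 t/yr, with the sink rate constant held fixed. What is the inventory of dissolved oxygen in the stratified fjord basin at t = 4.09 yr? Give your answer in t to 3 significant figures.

Residence time τ = M₀/F₀ = 4.594 yr. The eventual steady state is M_∞ = M₀·(F₁/F₀) = 25360 × 10350/5520 = 47550 t.
The anomaly ΔM(t) = M(t) − M_∞ decays as ΔM₀·e^(−t/τ) with ΔM₀ = 25360 − 47550 = −22190 t.
At t = 4.09 yr, e^(−t/τ) = e^(−0.8903) = 0.4106, so ΔM = −9110 t and M = 47550 − 9110 = 38440 t.

38400 t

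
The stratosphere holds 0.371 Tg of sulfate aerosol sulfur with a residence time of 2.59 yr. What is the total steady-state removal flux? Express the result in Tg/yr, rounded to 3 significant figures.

F = M / τ = 0.371 / 2.59 = 0.1432 Tg/yr.

0.143 Tg/yr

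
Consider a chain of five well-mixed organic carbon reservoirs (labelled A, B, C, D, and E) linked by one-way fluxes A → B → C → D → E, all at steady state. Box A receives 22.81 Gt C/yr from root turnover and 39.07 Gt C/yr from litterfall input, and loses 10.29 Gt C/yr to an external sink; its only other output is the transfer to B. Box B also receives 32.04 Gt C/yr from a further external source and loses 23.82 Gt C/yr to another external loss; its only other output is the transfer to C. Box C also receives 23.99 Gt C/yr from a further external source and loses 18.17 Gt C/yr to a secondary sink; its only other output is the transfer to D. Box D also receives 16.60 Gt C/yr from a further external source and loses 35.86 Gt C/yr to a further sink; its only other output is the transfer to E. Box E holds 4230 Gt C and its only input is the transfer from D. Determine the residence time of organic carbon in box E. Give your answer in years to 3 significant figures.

Box A: F(A→B) = (22.81 + 39.07) − 10.29 = 51.590 Gt C/yr.
Box B: F(B→C) = (51.590 + 32.04) − 23.82 = 59.810 Gt C/yr.
Box C: F(C→D) = (59.810 + 23.99) − 18.17 = 65.630 Gt C/yr.
Box D: F(D→E) = (65.630 + 16.60) − 35.86 = 46.370 Gt C/yr.
Box E throughput = its input = 46.370 Gt C/yr; τ = 4230 / 46.370 = 91.22 yr.

91.2 yr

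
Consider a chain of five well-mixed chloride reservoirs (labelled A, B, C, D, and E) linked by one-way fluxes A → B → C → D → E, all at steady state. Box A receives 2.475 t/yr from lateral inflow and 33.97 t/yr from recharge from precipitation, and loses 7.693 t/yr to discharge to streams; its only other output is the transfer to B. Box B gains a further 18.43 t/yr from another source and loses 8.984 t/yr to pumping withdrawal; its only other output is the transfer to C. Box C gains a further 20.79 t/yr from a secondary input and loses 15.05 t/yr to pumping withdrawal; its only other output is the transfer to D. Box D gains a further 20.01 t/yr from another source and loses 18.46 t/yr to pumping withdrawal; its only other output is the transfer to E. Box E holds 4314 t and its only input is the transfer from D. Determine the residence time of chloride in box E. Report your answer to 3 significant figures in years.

94.8 yr

Box A: F(A→B) = (2.475 + 33.97) − 7.693 = 28.752 t/yr.
Box B: F(B→C) = (28.752 + 18.43) − 8.984 = 38.198 t/yr.
Box C: F(C→D) = (38.198 + 20.79) − 15.05 = 43.938 t/yr.
Box D: F(D→E) = (43.938 + 20.01) − 18.46 = 45.488 t/yr.
Box E throughput = its input = 45.488 t/yr; τ = 4314 / 45.488 = 94.84 yr.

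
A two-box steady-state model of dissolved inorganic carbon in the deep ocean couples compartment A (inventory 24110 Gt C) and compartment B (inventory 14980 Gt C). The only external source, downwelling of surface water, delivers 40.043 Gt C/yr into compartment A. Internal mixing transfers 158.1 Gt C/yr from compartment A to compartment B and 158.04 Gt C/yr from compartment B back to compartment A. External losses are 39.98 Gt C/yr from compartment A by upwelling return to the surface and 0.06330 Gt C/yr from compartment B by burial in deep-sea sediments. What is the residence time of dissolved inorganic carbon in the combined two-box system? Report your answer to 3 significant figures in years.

Treat the two boxes together as one reservoir: the mixing fluxes between them are internal recycling, so τ = ΣM / Σ(external losses).
M_total = 24110 + 14980 = 39090 Gt C.
ΣF_external_out = 39.98 + 0.06330 = 40.043 Gt C/yr.
τ = M_total / ΣF_ext = 39090 / 40.043 = 976.2 yr.

976 yr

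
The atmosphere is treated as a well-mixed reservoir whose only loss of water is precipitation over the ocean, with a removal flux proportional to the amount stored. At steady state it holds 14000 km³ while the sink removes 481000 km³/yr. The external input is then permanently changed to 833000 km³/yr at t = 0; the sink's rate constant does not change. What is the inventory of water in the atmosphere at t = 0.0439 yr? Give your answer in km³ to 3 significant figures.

The sink rate constant is k = F₀/M₀ = 481000/14000 = 34.36 yr⁻¹.
Solving dM/dt = F₁ − kM with M(0) = M₀ gives M(t) = F₁/k + (M₀ − F₁/k)·e^(−kt).
F₁/k = 833000/34.36 = 24245 km³; kt = 34.36 × 0.0439 = 1.508, e^(−kt) = 0.2213.
M(0.0439) = 24245 + (14000 − 24245) × 0.2213 = 24245 − 2267 = 21978 km³.

22000 km³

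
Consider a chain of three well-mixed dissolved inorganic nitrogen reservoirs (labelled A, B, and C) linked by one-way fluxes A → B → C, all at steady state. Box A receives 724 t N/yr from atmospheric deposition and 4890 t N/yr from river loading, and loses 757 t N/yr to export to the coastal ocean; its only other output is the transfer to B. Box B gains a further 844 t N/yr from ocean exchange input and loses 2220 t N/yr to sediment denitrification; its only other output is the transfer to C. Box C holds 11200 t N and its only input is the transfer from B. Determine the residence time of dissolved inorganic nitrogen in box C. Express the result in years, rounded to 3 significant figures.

Box A: F(A→B) = (724 + 4890) − 757 = 4857.0 t N/yr.
Box B: F(B→C) = (4857.0 + 844) − 2220 = 3481.0 t N/yr.
Box C throughput = its input = 3481.0 t N/yr; τ = 11200 / 3481.0 = 3.217 yr.

3.22 yr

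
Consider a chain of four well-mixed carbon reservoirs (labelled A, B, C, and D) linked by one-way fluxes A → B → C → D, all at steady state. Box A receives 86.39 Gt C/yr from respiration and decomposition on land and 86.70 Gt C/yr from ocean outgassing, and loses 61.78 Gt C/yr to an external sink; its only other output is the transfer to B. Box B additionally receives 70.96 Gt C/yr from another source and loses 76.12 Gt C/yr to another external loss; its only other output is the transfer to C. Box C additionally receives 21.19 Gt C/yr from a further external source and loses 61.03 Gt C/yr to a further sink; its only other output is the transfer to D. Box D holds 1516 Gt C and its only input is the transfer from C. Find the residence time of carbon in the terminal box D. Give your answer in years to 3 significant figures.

22.9 yr

Box A: F(A→B) = (86.39 + 86.70) − 61.78 = 111.31 Gt C/yr.
Box B: F(B→C) = (111.31 + 70.96) − 76.12 = 106.15 Gt C/yr.
Box C: F(C→D) = (106.15 + 21.19) − 61.03 = 66.310 Gt C/yr.
Box D throughput = its input = 66.310 Gt C/yr; τ = 1516 / 66.310 = 22.86 yr.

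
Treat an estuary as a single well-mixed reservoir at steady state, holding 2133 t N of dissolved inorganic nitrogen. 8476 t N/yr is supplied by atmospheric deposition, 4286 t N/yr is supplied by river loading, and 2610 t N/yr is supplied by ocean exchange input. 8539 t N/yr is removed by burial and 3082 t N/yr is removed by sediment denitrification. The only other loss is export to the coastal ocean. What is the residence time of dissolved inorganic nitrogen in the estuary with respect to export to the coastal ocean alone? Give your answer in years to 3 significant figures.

0.569 yr

At steady state ΣF_in = ΣF_out.
ΣF_in = 8476 + 4286 + 2610 = 15372 t N/yr.
Export to the coastal ocean flux = ΣF_in − (8539 + 3082) = 15372 − 11620 = 3751 t N/yr.
τ = M / F = 2133 / 3751 = 0.5686 yr.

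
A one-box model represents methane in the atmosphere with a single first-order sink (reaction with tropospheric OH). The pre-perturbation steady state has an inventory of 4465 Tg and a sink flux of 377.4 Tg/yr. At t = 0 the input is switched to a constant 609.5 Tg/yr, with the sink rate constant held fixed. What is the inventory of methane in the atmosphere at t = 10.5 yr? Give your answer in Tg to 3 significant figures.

Residence time τ = M₀/F₀ = 11.83 yr. The eventual steady state is M_∞ = M₀·(F₁/F₀) = 4465 × 609.5/377.4 = 7211.0 Tg.
The anomaly ΔM(t) = M(t) − M_∞ decays as ΔM₀·e^(−t/τ) with ΔM₀ = 4465 − 7211.0 = −2746 Tg.
At t = 10.5 yr, e^(−t/τ) = e^(−0.8875) = 0.4117, so ΔM = −1130 Tg and M = 7211.0 − 1130 = 6080.5 Tg.

6080 Tg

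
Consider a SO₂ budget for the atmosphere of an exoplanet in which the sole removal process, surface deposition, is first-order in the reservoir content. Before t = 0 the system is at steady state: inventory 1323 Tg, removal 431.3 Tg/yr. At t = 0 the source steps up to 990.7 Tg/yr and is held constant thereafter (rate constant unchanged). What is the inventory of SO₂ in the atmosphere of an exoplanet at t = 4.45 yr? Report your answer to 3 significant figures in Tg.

Residence time τ = M₀/F₀ = 3.067 yr. The eventual steady state is M_∞ = M₀·(F₁/F₀) = 1323 × 990.7/431.3 = 3038.9 Tg.
The anomaly ΔM(t) = M(t) − M_∞ decays as ΔM₀·e^(−t/τ) with ΔM₀ = 1323 − 3038.9 = −1716 Tg.
At t = 4.45 yr, e^(−t/τ) = e^(−1.451) = 0.2344, so ΔM = −402.2 Tg and M = 3038.9 − 402.2 = 2636.7 Tg.

2640 Tg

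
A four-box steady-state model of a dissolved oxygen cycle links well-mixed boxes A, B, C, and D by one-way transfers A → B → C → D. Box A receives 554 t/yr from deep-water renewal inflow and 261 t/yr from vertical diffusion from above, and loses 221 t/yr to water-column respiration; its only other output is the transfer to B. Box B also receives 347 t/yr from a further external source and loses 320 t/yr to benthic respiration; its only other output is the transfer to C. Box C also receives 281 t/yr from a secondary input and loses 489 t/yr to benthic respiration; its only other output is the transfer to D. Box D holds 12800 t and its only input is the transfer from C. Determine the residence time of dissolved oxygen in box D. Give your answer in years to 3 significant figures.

Box A: F(A→B) = (554 + 261) − 221 = 594.00 t/yr.
Box B: F(B→C) = (594.00 + 347) − 320 = 621.00 t/yr.
Box C: F(C→D) = (621.00 + 281) − 489 = 413.00 t/yr.
Box D throughput = its input = 413.00 t/yr; τ = 12800 / 413.00 = 30.99 yr.

31.0 yr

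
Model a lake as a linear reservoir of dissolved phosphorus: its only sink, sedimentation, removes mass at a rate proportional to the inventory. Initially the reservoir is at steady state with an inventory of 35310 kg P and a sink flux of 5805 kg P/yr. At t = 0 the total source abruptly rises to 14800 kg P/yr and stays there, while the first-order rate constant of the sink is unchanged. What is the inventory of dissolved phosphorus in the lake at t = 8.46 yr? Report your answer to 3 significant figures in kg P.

76400 kg P

Residence time τ = M₀/F₀ = 6.083 yr. The eventual steady state is M_∞ = M₀·(F₁/F₀) = 35310 × 14800/5805 = 90024 kg P.
The anomaly ΔM(t) = M(t) − M_∞ decays as ΔM₀·e^(−t/τ) with ΔM₀ = 35310 − 90024 = −54710 kg P.
At t = 8.46 yr, e^(−t/τ) = e^(−1.391) = 0.2489, so ΔM = −13620 kg P and M = 90024 − 13620 = 76407 kg P.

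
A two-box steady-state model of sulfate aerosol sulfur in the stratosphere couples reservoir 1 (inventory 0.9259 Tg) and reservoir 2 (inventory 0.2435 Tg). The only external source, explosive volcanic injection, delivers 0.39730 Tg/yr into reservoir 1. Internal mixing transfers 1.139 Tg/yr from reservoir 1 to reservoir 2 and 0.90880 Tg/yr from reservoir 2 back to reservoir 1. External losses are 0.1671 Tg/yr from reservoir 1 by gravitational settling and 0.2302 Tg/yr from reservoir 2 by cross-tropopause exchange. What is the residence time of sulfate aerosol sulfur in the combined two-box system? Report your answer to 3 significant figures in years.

2.94 yr

For the system as a whole, the A↔B exchange is internal and contributes nothing to the throughput; only the external sinks remove mass.
M_total = 0.9259 + 0.2435 = 1.1694 Tg.
ΣF_external_out = 0.1671 + 0.2302 = 0.39730 Tg/yr.
τ = M_total / ΣF_ext = 1.1694 / 0.39730 = 2.943 yr.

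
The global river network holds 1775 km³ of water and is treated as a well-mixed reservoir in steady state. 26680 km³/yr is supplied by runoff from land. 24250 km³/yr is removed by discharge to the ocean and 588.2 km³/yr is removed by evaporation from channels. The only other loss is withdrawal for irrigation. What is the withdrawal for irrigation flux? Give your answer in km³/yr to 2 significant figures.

1800 km³/yr

At steady state ΣF_in = ΣF_out.
ΣF_in = 26680 km³/yr.
Withdrawal for irrigation flux = ΣF_in − (24250 + 588.2) = 26680 − 24840 = 1842 km³/yr.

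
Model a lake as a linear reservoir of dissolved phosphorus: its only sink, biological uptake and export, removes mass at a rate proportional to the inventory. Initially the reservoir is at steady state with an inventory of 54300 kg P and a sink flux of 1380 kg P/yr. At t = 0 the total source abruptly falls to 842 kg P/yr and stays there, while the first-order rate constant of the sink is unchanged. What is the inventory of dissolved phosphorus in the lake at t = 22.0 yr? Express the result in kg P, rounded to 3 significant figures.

Residence time τ = M₀/F₀ = 39.35 yr. The eventual steady state is M_∞ = M₀·(F₁/F₀) = 54300 × 842/1380 = 33131 kg P.
The anomaly ΔM(t) = M(t) − M_∞ decays as ΔM₀·e^(−t/τ) with ΔM₀ = 54300 − 33131 = 21170 kg P.
At t = 22.0 yr, e^(−t/τ) = e^(−0.5591) = 0.5717, so ΔM = 12100 kg P and M = 33131 + 12100 = 45234 kg P.

45200 kg P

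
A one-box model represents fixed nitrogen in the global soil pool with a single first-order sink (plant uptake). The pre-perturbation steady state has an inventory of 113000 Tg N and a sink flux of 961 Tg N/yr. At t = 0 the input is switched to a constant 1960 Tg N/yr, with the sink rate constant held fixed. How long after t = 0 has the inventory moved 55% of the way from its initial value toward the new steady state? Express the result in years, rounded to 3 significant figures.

τ = M₀/F₀ = 113000/961 = 117.6 yr.
The remaining gap fraction is e^(−t/τ); 55% covered ⇒ e^(−t/τ) = 0.450.
t = −τ ln(0.450) = 117.6 × 0.7985 = 93.89 yr.

93.9 yr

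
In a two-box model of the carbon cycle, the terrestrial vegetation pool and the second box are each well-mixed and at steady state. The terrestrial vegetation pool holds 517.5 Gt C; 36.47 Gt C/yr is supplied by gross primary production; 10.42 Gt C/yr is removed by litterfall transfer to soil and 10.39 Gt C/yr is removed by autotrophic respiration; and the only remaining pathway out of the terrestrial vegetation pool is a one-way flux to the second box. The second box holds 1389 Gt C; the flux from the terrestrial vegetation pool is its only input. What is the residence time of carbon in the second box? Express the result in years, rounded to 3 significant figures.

Balance the terrestrial vegetation pool: ΣF_in = 36.470 Gt C/yr.
Flux to the second box = ΣF_in − (10.42 + 10.39) = 15.660 Gt C/yr.
At steady state the output of the second box equals its input, 15.660 Gt C/yr.
τ = M / F = 1389 / 15.660 = 88.70 yr.

88.7 yr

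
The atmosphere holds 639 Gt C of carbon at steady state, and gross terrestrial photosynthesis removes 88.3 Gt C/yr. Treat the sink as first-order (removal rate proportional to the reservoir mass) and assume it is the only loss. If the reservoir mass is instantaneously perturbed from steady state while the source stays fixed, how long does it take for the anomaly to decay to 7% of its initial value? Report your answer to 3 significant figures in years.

19.2 yr

For a linear reservoir the anomaly decays as exp(−t/τ) with τ = M/F = 639/88.3 = 7.237 yr.
exp(−t/τ) = 0.07 ⇒ t = −τ ln(0.07) = 7.237 × 2.659 = 19.24 yr.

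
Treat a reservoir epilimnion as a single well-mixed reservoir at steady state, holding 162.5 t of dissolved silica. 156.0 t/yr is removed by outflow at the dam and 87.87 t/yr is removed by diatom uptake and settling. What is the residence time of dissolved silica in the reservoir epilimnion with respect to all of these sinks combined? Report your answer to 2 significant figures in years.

Total removal flux = 156.0 + 87.87 = 243.87 t/yr.
τ = M / ΣF_out = 162.5 / 243.87 = 0.6663 yr.

0.67 yr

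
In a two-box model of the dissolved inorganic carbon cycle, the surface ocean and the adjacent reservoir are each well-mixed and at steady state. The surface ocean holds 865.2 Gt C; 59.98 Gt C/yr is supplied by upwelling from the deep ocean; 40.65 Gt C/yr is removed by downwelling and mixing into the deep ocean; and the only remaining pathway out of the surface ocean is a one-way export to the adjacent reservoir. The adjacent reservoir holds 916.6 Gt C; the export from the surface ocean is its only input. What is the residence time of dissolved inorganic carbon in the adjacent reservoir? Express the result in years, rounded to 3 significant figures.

47.4 yr

Balance the surface ocean: ΣF_in = 59.980 Gt C/yr.
Export to the adjacent reservoir = ΣF_in − (40.65) = 19.330 Gt C/yr.
At steady state the output of the adjacent reservoir equals its input, 19.330 Gt C/yr.
τ = M / F = 916.6 / 19.330 = 47.42 yr.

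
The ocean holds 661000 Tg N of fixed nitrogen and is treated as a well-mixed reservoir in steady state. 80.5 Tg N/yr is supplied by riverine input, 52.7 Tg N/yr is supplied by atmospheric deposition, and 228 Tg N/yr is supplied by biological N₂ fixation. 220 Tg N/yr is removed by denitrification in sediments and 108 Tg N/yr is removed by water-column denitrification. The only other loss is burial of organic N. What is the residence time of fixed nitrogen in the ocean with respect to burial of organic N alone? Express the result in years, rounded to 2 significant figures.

At steady state ΣF_in = ΣF_out.
ΣF_in = 80.5 + 52.7 + 228 = 361.20 Tg N/yr.
Burial of organic N flux = ΣF_in − (220 + 108) = 361.20 − 328.0 = 33.20 Tg N/yr.
τ = M / F = 661000 / 33.20 = 19910 yr.

20000 yr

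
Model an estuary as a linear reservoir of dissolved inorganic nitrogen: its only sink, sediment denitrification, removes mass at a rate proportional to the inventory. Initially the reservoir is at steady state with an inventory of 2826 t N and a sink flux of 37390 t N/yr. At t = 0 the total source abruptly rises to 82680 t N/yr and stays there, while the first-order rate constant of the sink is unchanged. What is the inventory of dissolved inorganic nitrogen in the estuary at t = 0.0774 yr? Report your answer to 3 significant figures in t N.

Residence time τ = M₀/F₀ = 0.07558 yr. The eventual steady state is M_∞ = M₀·(F₁/F₀) = 2826 × 82680/37390 = 6249.1 t N.
The anomaly ΔM(t) = M(t) − M_∞ decays as ΔM₀·e^(−t/τ) with ΔM₀ = 2826 − 6249.1 = −3423 t N.
At t = 0.0774 yr, e^(−t/τ) = e^(−1.024) = 0.3591, so ΔM = −1229 t N and M = 6249.1 − 1229 = 5019.7 t N.

5020 t N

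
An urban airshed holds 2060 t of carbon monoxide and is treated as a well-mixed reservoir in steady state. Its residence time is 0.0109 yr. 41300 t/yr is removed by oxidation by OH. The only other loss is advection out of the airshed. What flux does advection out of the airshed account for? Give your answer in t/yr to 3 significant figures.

Total removal F = M/τ = 2060 / 0.0109 = 189000 t/yr.
Advection out of the airshed = F − (41300) = 189000 − 41300 = 147700 t/yr.

148000 t/yr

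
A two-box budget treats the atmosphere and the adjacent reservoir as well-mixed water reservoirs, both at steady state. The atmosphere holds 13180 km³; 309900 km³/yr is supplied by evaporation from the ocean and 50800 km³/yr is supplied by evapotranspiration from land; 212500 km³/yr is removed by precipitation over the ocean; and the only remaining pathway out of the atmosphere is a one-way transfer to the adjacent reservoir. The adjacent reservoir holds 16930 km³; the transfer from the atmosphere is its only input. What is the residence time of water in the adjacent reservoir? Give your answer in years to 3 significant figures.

Balance the atmosphere: ΣF_in = 309900 + 50800 = 360700 km³/yr.
Transfer to the adjacent reservoir = ΣF_in − (212500) = 148200 km³/yr.
At steady state the output of the adjacent reservoir equals its input, 148200 km³/yr.
τ = M / F = 16930 / 148200 = 0.1142 yr.

0.114 yr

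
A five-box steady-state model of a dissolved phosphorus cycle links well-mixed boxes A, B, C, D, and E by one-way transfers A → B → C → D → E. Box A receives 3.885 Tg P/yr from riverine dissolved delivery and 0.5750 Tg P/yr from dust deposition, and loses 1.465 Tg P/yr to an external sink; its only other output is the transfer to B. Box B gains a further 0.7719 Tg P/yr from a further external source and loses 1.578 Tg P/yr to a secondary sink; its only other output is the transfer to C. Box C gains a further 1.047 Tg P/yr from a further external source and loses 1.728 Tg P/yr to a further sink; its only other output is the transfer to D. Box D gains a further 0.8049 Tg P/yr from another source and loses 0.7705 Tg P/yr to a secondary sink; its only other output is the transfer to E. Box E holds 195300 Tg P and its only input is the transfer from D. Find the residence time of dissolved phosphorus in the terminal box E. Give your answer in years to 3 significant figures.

Box A: F(A→B) = (3.885 + 0.5750) − 1.465 = 2.9950 Tg P/yr.
Box B: F(B→C) = (2.9950 + 0.7719) − 1.578 = 2.1889 Tg P/yr.
Box C: F(C→D) = (2.1889 + 1.047) − 1.728 = 1.5079 Tg P/yr.
Box D: F(D→E) = (1.5079 + 0.8049) − 0.7705 = 1.5423 Tg P/yr.
Box E throughput = its input = 1.5423 Tg P/yr; τ = 195300 / 1.5423 = 126600 yr.

127000 yr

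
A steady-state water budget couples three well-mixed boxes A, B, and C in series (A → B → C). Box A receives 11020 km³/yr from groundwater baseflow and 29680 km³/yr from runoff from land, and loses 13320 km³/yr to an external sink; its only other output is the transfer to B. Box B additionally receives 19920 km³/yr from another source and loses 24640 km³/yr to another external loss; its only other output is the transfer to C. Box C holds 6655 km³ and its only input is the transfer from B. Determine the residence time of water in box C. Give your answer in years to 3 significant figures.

Box A: F(A→B) = (11020 + 29680) − 13320 = 27380 km³/yr.
Box B: F(B→C) = (27380 + 19920) − 24640 = 22660 km³/yr.
Box C throughput = its input = 22660 km³/yr; τ = 6655 / 22660 = 0.2937 yr.

0.294 yr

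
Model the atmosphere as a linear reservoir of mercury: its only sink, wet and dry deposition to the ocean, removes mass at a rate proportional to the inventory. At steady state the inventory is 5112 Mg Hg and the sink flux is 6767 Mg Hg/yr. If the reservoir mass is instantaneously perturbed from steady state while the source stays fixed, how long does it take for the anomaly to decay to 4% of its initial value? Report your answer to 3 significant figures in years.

For a linear reservoir the anomaly decays as exp(−t/τ) with τ = M/F = 5112/6767 = 0.7554 yr.
exp(−t/τ) = 0.04 ⇒ t = −τ ln(0.04) = 0.7554 × 3.219 = 2.432 yr.

2.43 yr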